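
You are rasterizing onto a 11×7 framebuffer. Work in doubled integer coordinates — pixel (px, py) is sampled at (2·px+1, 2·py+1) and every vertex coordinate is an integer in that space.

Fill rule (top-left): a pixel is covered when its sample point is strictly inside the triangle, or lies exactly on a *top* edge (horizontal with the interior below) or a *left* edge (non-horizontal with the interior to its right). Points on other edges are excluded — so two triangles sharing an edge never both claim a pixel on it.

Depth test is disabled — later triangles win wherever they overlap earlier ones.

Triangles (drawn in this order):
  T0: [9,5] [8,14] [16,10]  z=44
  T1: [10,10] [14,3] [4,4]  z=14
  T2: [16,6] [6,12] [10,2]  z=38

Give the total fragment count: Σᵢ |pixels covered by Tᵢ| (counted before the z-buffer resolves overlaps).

T0:
  2·area = 68  (B↔C swapped to make it positive)
  edge (9, 5)→(16, 10): d=(7,5) right/bottom  bias=-1
  edge (16, 10)→(8, 14): d=(-8,4) right/bottom  bias=-1
  edge (8, 14)→(9, 5): d=(1,-9) top-left  bias=+0
    (4,2)@(9, 5): e=[0,68,0] → ·  [on edge]
    (4,3)@(9, 7): e=[14,52,2] → #
    (5,3)@(11, 7): e=[4,44,20] → #
    (6,3)@(13, 7): e=[-6,36,38] → ·
    (4,4)@(9, 9): e=[28,36,4] → #
    (6,4)@(13, 9): e=[8,20,40] → #
    (7,4)@(15, 9): e=[-2,12,58] → ·
    (4,5)@(9, 11): e=[42,20,6] → #
    (7,5)@(15, 11): e=[12,-4,60] → ·
    (4,6)@(9, 13): e=[56,4,8] → #
    (5,6)@(11, 13): e=[46,-4,26] → ·
    (6,6)@(13, 13): e=[36,-12,44] → ·
  covered (9 px):
    · · · · · · · · · · ·
    · · · · · · · · · · ·
    · · · · · · · · · · ·
    · · · · # # · · · · ·
    · · · · # # # · · · ·
    · · · · # # # · · · ·
    · · · · # · · · · · ·
T1:
  2·area = 66  (B↔C swapped to make it positive)
  edge (10, 10)→(4, 4): d=(-6,-6) top-left  bias=+0
  edge (4, 4)→(14, 3): d=(10,-1) top-left  bias=+0
  edge (14, 3)→(10, 10): d=(-4,7) right/bottom  bias=-1
    (0,0)@(1, 1): e=[0,-33,99] → ·  [on edge]
    (1,1)@(3, 3): e=[0,-11,77] → ·  [on edge]
    (2,2)@(5, 5): e=[0,11,55] → #  [on edge]
    (3,2)@(7, 5): e=[12,13,41] → #
    (4,2)@(9, 5): e=[24,15,27] → #
    (5,2)@(11, 5): e=[36,17,13] → #
    (6,2)@(13, 5): e=[48,19,-1] → ·
    (2,3)@(5, 7): e=[-12,31,47] → ·
    (3,3)@(7, 7): e=[0,33,33] → #  [on edge]
    (6,3)@(13, 7): e=[36,39,-9] → ·
    (3,4)@(7, 9): e=[-12,53,25] → ·
    (4,4)@(9, 9): e=[0,55,11] → #  [on edge]
    (5,5)@(11, 11): e=[0,77,-11] → ·  [on edge]
    (6,6)@(13, 13): e=[0,99,-33] → ·  [on edge]
  covered (8 px):
    · · · · · · · · · · ·
    · · · · · · · · · · ·
    · · # # # # · · · · ·
    · · · # # # · · · · ·
    · · · · # · · · · · ·
    · · · · · · · · · · ·
    · · · · · · · · · · ·
T2:
  2·area = 76
  edge (16, 6)→(6, 12): d=(-10,6) right/bottom  bias=-1
  edge (6, 12)→(10, 2): d=(4,-10) top-left  bias=+0
  edge (10, 2)→(16, 6): d=(6,4) right/bottom  bias=-1
    (5,1)@(11, 3): e=[60,14,2] → #
    (6,1)@(13, 3): e=[48,34,-6] → ·
    (10,1)@(21, 3): e=[0,114,-38] → ·  [on edge]
    (4,2)@(9, 5): e=[52,2,22] → #
    (6,2)@(13, 5): e=[28,42,6] → #
    (7,2)@(15, 5): e=[16,62,-2] → ·
    (4,3)@(9, 7): e=[32,10,34] → #
    (7,3)@(15, 7): e=[-4,70,10] → ·
    (4,4)@(9, 9): e=[12,18,46] → #
    (5,4)@(11, 9): e=[0,38,38] → ·  [on edge]
    (6,4)@(13, 9): e=[-12,58,30] → ·
    (3,5)@(7, 11): e=[4,6,66] → #
  covered (9 px):
    · · · · · · · · · · ·
    · · · · · # · · · · ·
    · · · · # # # · · · ·
    · · · · # # # · · · ·
    · · · · # · · · · · ·
    · · · # · · · · · · ·
    · · · · · · · · · · ·

Result: 26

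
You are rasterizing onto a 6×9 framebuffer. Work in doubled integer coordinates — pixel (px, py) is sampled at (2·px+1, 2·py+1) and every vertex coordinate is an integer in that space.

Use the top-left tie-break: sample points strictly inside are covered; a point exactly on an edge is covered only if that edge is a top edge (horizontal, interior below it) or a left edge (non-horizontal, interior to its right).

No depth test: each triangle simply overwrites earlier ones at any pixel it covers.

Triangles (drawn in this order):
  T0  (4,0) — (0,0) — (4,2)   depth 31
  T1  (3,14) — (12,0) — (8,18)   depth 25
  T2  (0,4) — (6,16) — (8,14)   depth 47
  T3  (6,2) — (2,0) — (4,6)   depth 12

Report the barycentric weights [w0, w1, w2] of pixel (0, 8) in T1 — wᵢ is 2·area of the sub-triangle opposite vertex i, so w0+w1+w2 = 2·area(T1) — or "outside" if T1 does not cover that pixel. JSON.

T0:
  2·area = 8  (B↔C swapped to make it positive)
  edge (4, 0)→(4, 2): d=(0,2) right/bottom  bias=-1
  edge (4, 2)→(0, 0): d=(-4,-2) top-left  bias=+0
  edge (0, 0)→(4, 0): d=(4,0) top-left  bias=+0
    (1,0)@(3, 1): e=[2,2,4] → #
    (2,0)@(5, 1): e=[-2,6,4] → ·
    (1,1)@(3, 3): e=[2,-6,12] → ·
  covered (1 px):
    · # · · · ·
    · · · · · ·
    · · · · · ·
    · · · · · ·
    · · · · · ·
    · · · · · ·
    · · · · · ·
    · · · · · ·
    · · · · · ·
T1:
  2·area = 106
  edge (3, 14)→(12, 0): d=(9,-14) top-left  bias=+0
  edge (12, 0)→(8, 18): d=(-4,18) right/bottom  bias=-1
  edge (8, 18)→(3, 14): d=(-5,-4) top-left  bias=+0
    (5,1)@(11, 3): e=[13,6,87] → #
    (4,2)@(9, 5): e=[3,34,69] → #
    (5,2)@(11, 5): e=[31,-2,77] → ·
    (4,3)@(9, 7): e=[21,26,59] → #
    (5,3)@(11, 7): e=[49,-10,67] → ·
    (3,4)@(7, 9): e=[11,54,41] → #
    (5,4)@(11, 9): e=[67,-18,57] → ·
    (2,5)@(5, 11): e=[1,82,23] → #
    (5,5)@(11, 11): e=[85,-26,47] → ·
    (2,6)@(5, 13): e=[19,74,13] → #
    (5,6)@(11, 13): e=[103,-34,37] → ·
    (2,7)@(5, 15): e=[37,66,3] → #
  covered (14 px):
    · · · · · ·
    · · · · · #
    · · · · # ·
    · · · · # ·
    · · · # # ·
    · · # # # ·
    · · # # # ·
    · · # # · ·
    · · · # · ·
T2:
  2·area = 36  (B↔C swapped to make it positive)
  edge (0, 4)→(8, 14): d=(8,10) right/bottom  bias=-1
  edge (8, 14)→(6, 16): d=(-2,2) right/bottom  bias=-1
  edge (6, 16)→(0, 4): d=(-6,-12) top-left  bias=+0
    (1,4)@(3, 9): e=[10,20,6] → #
    (2,4)@(5, 9): e=[-10,16,30] → ·
    (1,5)@(3, 11): e=[26,16,-6] → ·
    (2,5)@(5, 11): e=[6,12,18] → #
    (3,5)@(7, 11): e=[-14,8,42] → ·
    (5,5)@(11, 11): e=[-54,0,90] → ·  [on edge]
    (2,6)@(5, 13): e=[22,8,6] → #
    (3,6)@(7, 13): e=[2,4,30] → #
    (4,6)@(9, 13): e=[-18,0,54] → ·  [on edge]
    (2,7)@(5, 15): e=[38,4,-6] → ·
    (3,7)@(7, 15): e=[18,0,18] → ·  [on edge]
    (2,8)@(5, 17): e=[54,0,-18] → ·  [on edge]
  covered (4 px):
    · · · · · ·
    · · · · · ·
    · · · · · ·
    · · · · · ·
    · # · · · ·
    · · # · · ·
    · · # # · ·
    · · · · · ·
    · · · · · ·
T3:
  2·area = 20  (B↔C swapped to make it positive)
  edge (6, 2)→(4, 6): d=(-2,4) right/bottom  bias=-1
  edge (4, 6)→(2, 0): d=(-2,-6) top-left  bias=+0
  edge (2, 0)→(6, 2): d=(4,2) right/bottom  bias=-1
    (1,0)@(3, 1): e=[14,4,2] → #
    (2,0)@(5, 1): e=[6,16,-2] → ·
    (1,1)@(3, 3): e=[10,0,10] → #  [on edge]
    (2,1)@(5, 3): e=[2,12,6] → #
    (3,1)@(7, 3): e=[-6,24,2] → ·
    (1,2)@(3, 5): e=[6,-4,18] → ·
    (2,2)@(5, 5): e=[-2,8,14] → ·
    (2,4)@(5, 9): e=[-10,0,30] → ·  [on edge]
    (3,7)@(7, 15): e=[-30,0,50] → ·  [on edge]
  covered (3 px):
    · # · · · ·
    · # # · · ·
    · · · · · ·
    · · · · · ·
    · · · · · ·
    · · · · · ·
    · · · · · ·
    · · · · · ·
    · · · · · ·

Result: "outside"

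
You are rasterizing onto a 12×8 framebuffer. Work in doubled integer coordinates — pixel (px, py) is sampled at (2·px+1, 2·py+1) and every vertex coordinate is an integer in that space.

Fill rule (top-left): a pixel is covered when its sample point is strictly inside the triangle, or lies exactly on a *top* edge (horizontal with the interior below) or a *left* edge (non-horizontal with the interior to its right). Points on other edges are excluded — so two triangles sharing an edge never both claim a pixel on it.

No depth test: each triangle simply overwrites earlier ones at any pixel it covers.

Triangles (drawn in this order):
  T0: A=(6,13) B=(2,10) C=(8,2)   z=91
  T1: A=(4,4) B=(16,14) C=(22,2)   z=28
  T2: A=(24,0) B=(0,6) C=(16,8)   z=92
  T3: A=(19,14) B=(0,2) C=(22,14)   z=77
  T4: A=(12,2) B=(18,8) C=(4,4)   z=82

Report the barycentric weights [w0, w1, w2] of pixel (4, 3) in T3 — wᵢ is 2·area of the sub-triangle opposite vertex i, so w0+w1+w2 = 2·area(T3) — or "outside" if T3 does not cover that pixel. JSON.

T0:
  2·area = 50
  edge (6, 13)→(2, 10): d=(-4,-3) top-left  bias=+0
  edge (2, 10)→(8, 2): d=(6,-8) top-left  bias=+0
  edge (8, 2)→(6, 13): d=(-2,11) right/bottom  bias=-1
    (3,2)@(7, 5): e=[35,10,5] → X
    (4,2)@(9, 5): e=[41,26,-17] → .
    (2,3)@(5, 7): e=[21,6,23] → X
    (4,3)@(9, 7): e=[33,38,-21] → .
    (1,4)@(3, 9): e=[7,2,41] → X
    (3,4)@(7, 9): e=[19,34,-3] → .
    (1,5)@(3, 11): e=[-1,14,37] → .
    (2,5)@(5, 11): e=[5,30,15] → X
    (3,5)@(7, 11): e=[11,46,-7] → .
    (2,6)@(5, 13): e=[-3,42,11] → .
  covered (6 px):
    . . . . . . . . . . . .
    . . . . . . . . . . . .
    . . . X . . . . . . . .
    . . X X . . . . . . . .
    . X X . . . . . . . . .
    . . X . . . . . . . . .
    . . . . . . . . . . . .
    . . . . . . . . . . . .
T1:
  2·area = 204  (B↔C swapped to make it positive)
  edge (4, 4)→(22, 2): d=(18,-2) top-left  bias=+0
  edge (22, 2)→(16, 14): d=(-6,12) right/bottom  bias=-1
  edge (16, 14)→(4, 4): d=(-12,-10) top-left  bias=+0
    (6,1)@(13, 3): e=[0,102,102] → X  [on edge]
    (7,1)@(15, 3): e=[4,78,122] → X
    (8,1)@(17, 3): e=[8,54,142] → X
    (9,1)@(19, 3): e=[12,30,162] → X
    (10,1)@(21, 3): e=[16,6,182] → X
    (11,1)@(23, 3): e=[20,-18,202] → .
    (3,2)@(7, 5): e=[24,162,18] → X
    (4,2)@(9, 5): e=[28,138,38] → X
    (5,2)@(11, 5): e=[32,114,58] → X
    (10,2)@(21, 5): e=[52,-6,158] → .
    (3,3)@(7, 7): e=[60,150,-6] → .
    (4,3)@(9, 7): e=[64,126,14] → X
  covered (26 px):
    . . . . . . . . . . . .
    . . . . . . X X X X X .
    . . . X X X X X X X . .
    . . . . X X X X X X . .
    . . . . . X X X X . . .
    . . . . . . X X X . . .
    . . . . . . . X . . . .
    . . . . . . . . . . . .
T2:
  2·area = 144  (B↔C swapped to make it positive)
  edge (24, 0)→(16, 8): d=(-8,8) right/bottom  bias=-1
  edge (16, 8)→(0, 6): d=(-16,-2) top-left  bias=+0
  edge (0, 6)→(24, 0): d=(24,-6) top-left  bias=+0
    (10,0)@(21, 1): e=[16,122,6] → X
    (11,0)@(23, 1): e=[0,126,18] → .  [on edge]
    (6,1)@(13, 3): e=[64,74,6] → X
    (7,1)@(15, 3): e=[48,78,18] → X
    (8,1)@(17, 3): e=[32,82,30] → X
    (9,1)@(19, 3): e=[16,86,42] → X
    (10,1)@(21, 3): e=[0,90,54] → .  [on edge]
    (2,2)@(5, 5): e=[112,26,6] → X
    (3,2)@(7, 5): e=[96,30,18] → X
    (4,2)@(9, 5): e=[80,34,30] → X
    (5,2)@(11, 5): e=[64,38,42] → X
    (9,2)@(19, 5): e=[0,54,90] → .  [on edge]
    (8,3)@(17, 7): e=[0,18,126] → .  [on edge]
    (7,4)@(15, 9): e=[0,-18,162] → .  [on edge]
    (6,5)@(13, 11): e=[0,-54,198] → .  [on edge]
    (5,6)@(11, 13): e=[0,-90,234] → .  [on edge]
    (4,7)@(9, 15): e=[0,-126,270] → .  [on edge]
  covered (16 px):
    . . . . . . . . . . X .
    . . . . . . X X X X . .
    . . X X X X X X X . . .
    . . . . X X X X . . . .
    . . . . . . . . . . . .
    . . . . . . . . . . . .
    . . . . . . . . . . . .
    . . . . . . . . . . . .
T3:
  2·area = 36
  edge (19, 14)→(0, 2): d=(-19,-12) top-left  bias=+0
  edge (0, 2)→(22, 14): d=(22,12) right/bottom  bias=-1
  edge (22, 14)→(19, 14): d=(-3,0) right/bottom  bias=-1
    (2,2)@(5, 5): e=[3,6,27] → X
    (3,2)@(7, 5): e=[27,-18,27] → .
    (2,3)@(5, 7): e=[-35,50,21] → .
    (4,3)@(9, 7): e=[13,2,21] → X
    (5,3)@(11, 7): e=[37,-22,21] → .
    (4,4)@(9, 9): e=[-25,46,15] → .
    (7,5)@(15, 11): e=[9,18,9] → X
    (8,5)@(17, 11): e=[33,-6,9] → .
    (7,6)@(15, 13): e=[-29,62,3] → .
    (9,6)@(19, 13): e=[19,14,3] → X
    (10,6)@(21, 13): e=[43,-10,3] → .
    (9,7)@(19, 15): e=[-19,58,-3] → .
  covered (4 px):
    . . . . . . . . . . . .
    . . . . . . . . . . . .
    . . X . . . . . . . . .
    . . . . X . . . . . . .
    . . . . . . . . . . . .
    . . . . . . . X . . . .
    . . . . . . . . . X . .
    . . . . . . . . . . . .
T4:
  2·area = 60
  edge (12, 2)→(18, 8): d=(6,6) right/bottom  bias=-1
  edge (18, 8)→(4, 4): d=(-14,-4) top-left  bias=+0
  edge (4, 4)→(12, 2): d=(8,-2) top-left  bias=+0
    (5,0)@(11, 1): e=[0,70,-10] → .  [on edge]
    (4,1)@(9, 3): e=[24,34,2] → X
    (5,1)@(11, 3): e=[12,42,6] → X
    (6,1)@(13, 3): e=[0,50,10] → .  [on edge]
    (4,2)@(9, 5): e=[36,6,18] → X
    (6,2)@(13, 5): e=[12,22,26] → X
    (7,2)@(15, 5): e=[0,30,30] → .  [on edge]
    (4,3)@(9, 7): e=[48,-22,34] → .
    (5,3)@(11, 7): e=[36,-14,38] → .
    (6,3)@(13, 7): e=[24,-6,42] → .
    (7,3)@(15, 7): e=[12,2,46] → X
    (8,3)@(17, 7): e=[0,10,50] → .  [on edge]
    (9,4)@(19, 9): e=[0,-10,70] → .  [on edge]
    (10,5)@(21, 11): e=[0,-30,90] → .  [on edge]
    (11,6)@(23, 13): e=[0,-50,110] → .  [on edge]
  covered (6 px):
    . . . . . . . . . . . .
    . . . . X X . . . . . .
    . . . . X X X . . . . .
    . . . . . . . X . . . .
    . . . . . . . . . . . .
    . . . . . . . . . . . .
    . . . . . . . . . . . .
    . . . . . . . . . . . .

Final: [2,21,13]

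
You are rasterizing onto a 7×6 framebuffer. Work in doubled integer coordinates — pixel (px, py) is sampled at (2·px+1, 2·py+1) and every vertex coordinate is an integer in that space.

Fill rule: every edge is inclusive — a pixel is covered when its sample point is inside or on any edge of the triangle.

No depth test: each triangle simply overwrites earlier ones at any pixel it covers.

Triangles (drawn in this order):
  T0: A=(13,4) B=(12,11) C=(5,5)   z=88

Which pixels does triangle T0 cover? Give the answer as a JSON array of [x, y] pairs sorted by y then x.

T0:
  2·area = 55
  edge (13, 4)→(12, 11): d=(-1,7) inclusive
  edge (12, 11)→(5, 5): d=(-7,-6) inclusive
  edge (5, 5)→(13, 4): d=(8,-1) inclusive
    (2,2)@(5, 5): e=[55,0,0] → X  [on edge]
    (3,2)@(7, 5): e=[41,12,2] → X
    (4,2)@(9, 5): e=[27,24,4] → X
    (5,2)@(11, 5): e=[13,36,6] → X
    (6,2)@(13, 5): e=[-1,48,8] → .
    (2,3)@(5, 7): e=[53,-14,16] → .
    (3,3)@(7, 7): e=[39,-2,18] → .
    (4,3)@(9, 7): e=[25,10,20] → X
    (6,3)@(13, 7): e=[-3,34,24] → .
    (4,4)@(9, 9): e=[23,-4,36] → .
    (5,4)@(11, 9): e=[9,8,38] → X
    (6,4)@(13, 9): e=[-5,20,40] → .
  covered (7 px):
    . . . . . . .
    . . . . . . .
    . . X X X X .
    . . . . X X .
    . . . . . X .
    . . . . . . .

Result: [[2,2],[3,2],[4,2],[5,2],[4,3],[5,3],[5,4]]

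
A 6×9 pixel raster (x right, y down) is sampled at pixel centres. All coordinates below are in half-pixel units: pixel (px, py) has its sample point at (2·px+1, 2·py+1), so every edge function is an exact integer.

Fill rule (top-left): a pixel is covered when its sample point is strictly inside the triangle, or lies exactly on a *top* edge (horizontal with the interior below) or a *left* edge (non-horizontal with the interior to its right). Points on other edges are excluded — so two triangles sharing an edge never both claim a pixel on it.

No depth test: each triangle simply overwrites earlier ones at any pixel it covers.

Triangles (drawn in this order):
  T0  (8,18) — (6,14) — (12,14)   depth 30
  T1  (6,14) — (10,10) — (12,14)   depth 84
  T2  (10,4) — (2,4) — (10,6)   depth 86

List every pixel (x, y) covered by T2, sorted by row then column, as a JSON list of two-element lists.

T0:
  2·area = 24
  edge (8, 18)→(6, 14): d=(-2,-4) top-left  bias=+0
  edge (6, 14)→(12, 14): d=(6,0) top-left  bias=+0
  edge (12, 14)→(8, 18): d=(-4,4) right/bottom  bias=-1
    (3,7)@(7, 15): e=[2,6,16] → #
    (4,7)@(9, 15): e=[10,6,8] → #
    (5,7)@(11, 15): e=[18,6,0] → ·  [on edge]
    (3,8)@(7, 17): e=[-2,18,8] → ·
    (4,8)@(9, 17): e=[6,18,0] → ·  [on edge]
  covered (2 px):
    · · · · · ·
    · · · · · ·
    · · · · · ·
    · · · · · ·
    · · · · · ·
    · · · · · ·
    · · · · · ·
    · · · # # ·
    · · · · · ·
T1:
  2·area = 24
  edge (6, 14)→(10, 10): d=(4,-4) top-left  bias=+0
  edge (10, 10)→(12, 14): d=(2,4) right/bottom  bias=-1
  edge (12, 14)→(6, 14): d=(-6,0) right/bottom  bias=-1
    (5,4)@(11, 9): e=[0,-6,30] → ·  [on edge]
    (4,5)@(9, 11): e=[0,6,18] → #  [on edge]
    (5,5)@(11, 11): e=[8,-2,18] → ·
    (3,6)@(7, 13): e=[0,18,6] → #  [on edge]
    (5,6)@(11, 13): e=[16,2,6] → #
    (2,7)@(5, 15): e=[0,30,-6] → ·  [on edge]
    (3,7)@(7, 15): e=[8,22,-6] → ·
    (4,7)@(9, 15): e=[16,14,-6] → ·
    (5,7)@(11, 15): e=[24,6,-6] → ·
    (1,8)@(3, 17): e=[0,42,-18] → ·  [on edge]
  covered (4 px):
    · · · · · ·
    · · · · · ·
    · · · · · ·
    · · · · · ·
    · · · · · ·
    · · · · # ·
    · · · # # #
    · · · · · ·
    · · · · · ·
T2:
  2·area = 16  (B↔C swapped to make it positive)
  edge (10, 4)→(10, 6): d=(0,2) right/bottom  bias=-1
  edge (10, 6)→(2, 4): d=(-8,-2) top-left  bias=+0
  edge (2, 4)→(10, 4): d=(8,0) top-left  bias=+0
    (3,2)@(7, 5): e=[6,2,8] → #
    (4,2)@(9, 5): e=[2,6,8] → #
    (5,2)@(11, 5): e=[-2,10,8] → ·
    (3,3)@(7, 7): e=[6,-14,24] → ·
    (4,3)@(9, 7): e=[2,-10,24] → ·
  covered (2 px):
    · · · · · ·
    · · · · · ·
    · · · # # ·
    · · · · · ·
    · · · · · ·
    · · · · · ·
    · · · · · ·
    · · · · · ·
    · · · · · ·

Final: [[3,2],[4,2]]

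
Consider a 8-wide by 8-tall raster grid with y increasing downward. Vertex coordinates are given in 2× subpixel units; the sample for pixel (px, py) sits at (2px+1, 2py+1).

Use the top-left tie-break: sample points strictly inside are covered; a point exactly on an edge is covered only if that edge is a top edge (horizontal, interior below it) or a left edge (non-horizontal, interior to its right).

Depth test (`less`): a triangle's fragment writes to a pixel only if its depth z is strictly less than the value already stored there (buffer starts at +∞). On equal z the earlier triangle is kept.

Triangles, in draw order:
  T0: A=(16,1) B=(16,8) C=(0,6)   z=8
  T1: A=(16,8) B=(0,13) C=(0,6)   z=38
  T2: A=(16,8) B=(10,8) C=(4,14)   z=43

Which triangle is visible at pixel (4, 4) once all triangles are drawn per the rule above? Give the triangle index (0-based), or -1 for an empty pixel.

T0:
  2·area = 112
  edge (16, 1)→(16, 8): d=(0,7) right/bottom  bias=-1
  edge (16, 8)→(0, 6): d=(-16,-2) top-left  bias=+0
  edge (0, 6)→(16, 1): d=(16,-5) top-left  bias=+0
    (5,1)@(11, 3): e=[35,70,7] → █
    (6,1)@(13, 3): e=[21,74,17] → █
    (7,1)@(15, 3): e=[7,78,27] → █
    (2,2)@(5, 5): e=[77,26,9] → █
    (3,2)@(7, 5): e=[63,30,19] → █
    (4,2)@(9, 5): e=[49,34,29] → █
    (2,3)@(5, 7): e=[77,-6,41] → ·
    (3,3)@(7, 7): e=[63,-2,51] → ·
    (4,3)@(9, 7): e=[49,2,61] → █
    (4,4)@(9, 9): e=[49,-30,93] → ·
    (5,4)@(11, 9): e=[35,-26,103] → ·
    (6,4)@(13, 9): e=[21,-22,113] → ·
  covered (13 px):
    · · · · · · · ·
    · · · · · █ █ █
    · · █ █ █ █ █ █
    · · · · █ █ █ █
    · · · · · · · ·
    · · · · · · · ·
    · · · · · · · ·
    · · · · · · · ·
T1:
  2·area = 112
  edge (16, 8)→(0, 13): d=(-16,5) right/bottom  bias=-1
  edge (0, 13)→(0, 6): d=(0,-7) top-left  bias=+0
  edge (0, 6)→(16, 8): d=(16,2) right/bottom  bias=-1
    (0,3)@(1, 7): e=[91,7,14] → █
    (1,3)@(3, 7): e=[81,21,10] → █
    (2,3)@(5, 7): e=[71,35,6] → █
    (3,3)@(7, 7): e=[61,49,2] → █
    (4,3)@(9, 7): e=[51,63,-2] → ·
    (0,4)@(1, 9): e=[59,7,46] → █
    (4,4)@(9, 9): e=[19,63,30] → █
    (5,4)@(11, 9): e=[9,77,26] → █
    (6,4)@(13, 9): e=[-1,91,22] → ·
    (0,5)@(1, 11): e=[27,7,78] → █
    (3,5)@(7, 11): e=[-3,49,66] → ·
    (4,5)@(9, 11): e=[-13,63,62] → ·
  covered (13 px):
    · · · · · · · ·
    · · · · · · · ·
    · · · · · · · ·
    █ █ █ █ · · · ·
    █ █ █ █ █ █ · ·
    █ █ █ · · · · ·
    · · · · · · · ·
    · · · · · · · ·
T2:
  2·area = 36  (B↔C swapped to make it positive)
  edge (16, 8)→(4, 14): d=(-12,6) right/bottom  bias=-1
  edge (4, 14)→(10, 8): d=(6,-6) top-left  bias=+0
  edge (10, 8)→(16, 8): d=(6,0) top-left  bias=+0
    (7,1)@(15, 3): e=[66,0,-30] → ·  [on edge]
    (6,2)@(13, 5): e=[54,0,-18] → ·  [on edge]
    (5,3)@(11, 7): e=[42,0,-6] → ·  [on edge]
    (4,4)@(9, 9): e=[30,0,6] → █  [on edge]
    (5,4)@(11, 9): e=[18,12,6] → █
    (6,4)@(13, 9): e=[6,24,6] → █
    (7,4)@(15, 9): e=[-6,36,6] → ·
    (3,5)@(7, 11): e=[18,0,18] → █  [on edge]
    (5,5)@(11, 11): e=[-6,24,18] → ·
    (6,5)@(13, 11): e=[-18,36,18] → ·
    (2,6)@(5, 13): e=[6,0,30] → █  [on edge]
    (3,6)@(7, 13): e=[-6,12,30] → ·
    (1,7)@(3, 15): e=[-6,0,42] → ·  [on edge]
  covered (6 px):
    · · · · · · · ·
    · · · · · · · ·
    · · · · · · · ·
    · · · · · · · ·
    · · · · █ █ █ ·
    · · · █ █ · · ·
    · · █ · · · · ·
    · · · · · · · ·

Z-buffer (winner per pixel, '.' = empty):
  . . . . . . . .
  . . . . . 0 0 0
  . . 0 0 0 0 0 0
  1 1 1 1 0 0 0 0
  1 1 1 1 1 1 2 .
  1 1 1 2 2 . . .
  . . 2 . . . . .
  . . . . . . . .

Final: 1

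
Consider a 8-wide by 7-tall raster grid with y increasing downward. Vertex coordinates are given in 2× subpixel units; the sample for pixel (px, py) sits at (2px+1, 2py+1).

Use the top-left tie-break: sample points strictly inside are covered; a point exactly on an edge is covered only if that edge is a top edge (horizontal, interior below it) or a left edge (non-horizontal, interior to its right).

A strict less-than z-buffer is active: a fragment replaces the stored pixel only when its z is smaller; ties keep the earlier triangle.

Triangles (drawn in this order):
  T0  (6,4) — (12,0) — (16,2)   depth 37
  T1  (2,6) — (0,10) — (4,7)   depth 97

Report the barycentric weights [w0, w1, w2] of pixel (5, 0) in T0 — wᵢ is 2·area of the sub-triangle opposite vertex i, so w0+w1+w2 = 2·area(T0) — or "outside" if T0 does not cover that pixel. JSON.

T0:
  2·area = 28
  edge (6, 4)→(12, 0): d=(6,-4) top-left  bias=+0
  edge (12, 0)→(16, 2): d=(4,2) right/bottom  bias=-1
  edge (16, 2)→(6, 4): d=(-10,2) right/bottom  bias=-1
    (5,0)@(11, 1): e=[2,6,20] → █
    (6,0)@(13, 1): e=[10,2,16] → █
    (7,0)@(15, 1): e=[18,-2,12] → ·
    (4,1)@(9, 3): e=[6,18,4] → █
    (5,1)@(11, 3): e=[14,14,0] → ·  [on edge]
    (6,1)@(13, 3): e=[22,10,-4] → ·
    (0,2)@(1, 5): e=[-14,42,0] → ·  [on edge]
    (4,2)@(9, 5): e=[18,26,-16] → ·
  covered (3 px):
    · · · · · █ █ ·
    · · · · █ · · ·
    · · · · · · · ·
    · · · · · · · ·
    · · · · · · · ·
    · · · · · · · ·
    · · · · · · · ·
T1:
  2·area = 10  (B↔C swapped to make it positive)
  edge (2, 6)→(4, 7): d=(2,1) right/bottom  bias=-1
  edge (4, 7)→(0, 10): d=(-4,3) right/bottom  bias=-1
  edge (0, 10)→(2, 6): d=(2,-4) top-left  bias=+0
    (1,3)@(3, 7): e=[1,3,6] → █
    (2,3)@(5, 7): e=[-1,-3,14] → ·
    (0,4)@(1, 9): e=[7,1,2] → █
    (1,4)@(3, 9): e=[5,-5,10] → ·
    (0,5)@(1, 11): e=[11,-7,6] → ·
  covered (2 px):
    · · · · · · · ·
    · · · · · · · ·
    · · · · · · · ·
    · █ · · · · · ·
    █ · · · · · · ·
    · · · · · · · ·
    · · · · · · · ·

Result: [6,20,2]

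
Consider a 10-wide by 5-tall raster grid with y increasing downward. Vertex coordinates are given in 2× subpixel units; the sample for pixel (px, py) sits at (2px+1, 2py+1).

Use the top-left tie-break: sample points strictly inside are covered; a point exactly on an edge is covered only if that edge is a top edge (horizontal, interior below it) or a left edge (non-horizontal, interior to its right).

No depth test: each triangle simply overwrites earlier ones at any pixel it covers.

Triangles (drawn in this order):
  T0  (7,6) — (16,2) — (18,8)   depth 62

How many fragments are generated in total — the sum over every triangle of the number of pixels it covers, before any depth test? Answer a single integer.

T0:
  2·area = 62
  edge (7, 6)→(16, 2): d=(9,-4) top-left  bias=+0
  edge (16, 2)→(18, 8): d=(2,6) right/bottom  bias=-1
  edge (18, 8)→(7, 6): d=(-11,-2) top-left  bias=+0
    (7,1)@(15, 3): e=[5,8,49] → █
    (8,1)@(17, 3): e=[13,-4,53] → ·
    (5,2)@(11, 5): e=[7,36,19] → █
    (6,2)@(13, 5): e=[15,24,23] → █
    (8,2)@(17, 5): e=[31,0,31] → ·  [on edge]
    (5,3)@(11, 7): e=[25,40,-3] → ·
    (6,3)@(13, 7): e=[33,28,1] → █
    (8,3)@(17, 7): e=[49,4,9] → █
    (9,3)@(19, 7): e=[57,-8,13] → ·
    (6,4)@(13, 9): e=[51,32,-21] → ·
    (7,4)@(15, 9): e=[59,20,-17] → ·
    (8,4)@(17, 9): e=[67,8,-13] → ·
  covered (7 px):
    · · · · · · · · · ·
    · · · · · · · █ · ·
    · · · · · █ █ █ · ·
    · · · · · · █ █ █ ·
    · · · · · · · · · ·

Final: 7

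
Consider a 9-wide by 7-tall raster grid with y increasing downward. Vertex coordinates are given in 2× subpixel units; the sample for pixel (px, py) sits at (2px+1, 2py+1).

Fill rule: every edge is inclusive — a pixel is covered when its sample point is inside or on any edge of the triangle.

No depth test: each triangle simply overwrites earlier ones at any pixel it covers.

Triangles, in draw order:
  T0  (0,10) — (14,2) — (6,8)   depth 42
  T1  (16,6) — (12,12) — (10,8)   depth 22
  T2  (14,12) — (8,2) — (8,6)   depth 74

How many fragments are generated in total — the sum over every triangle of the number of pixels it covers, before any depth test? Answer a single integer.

T0:
  2·area = 20
  edge (0, 10)→(14, 2): d=(14,-8) inclusive
  edge (14, 2)→(6, 8): d=(-8,6) inclusive
  edge (6, 8)→(0, 10): d=(-6,2) inclusive
    (4,2)@(9, 5): e=[2,6,12] → X
    (5,2)@(11, 5): e=[18,-6,8] → .
    (7,2)@(15, 5): e=[50,-30,0] → .  [on edge]
    (3,3)@(7, 7): e=[14,2,4] → X
    (4,3)@(9, 7): e=[30,-10,0] → .  [on edge]
    (1,4)@(3, 9): e=[10,10,0] → X  [on edge]
    (2,4)@(5, 9): e=[26,-2,-4] → .
    (3,4)@(7, 9): e=[42,-14,-8] → .
    (1,5)@(3, 11): e=[38,-6,-12] → .
  covered (3 px):
    . . . . . . . . .
    . . . . . . . . .
    . . . . X . . . .
    . . . X . . . . .
    . X . . . . . . .
    . . . . . . . . .
    . . . . . . . . .
T1:
  2·area = 28
  edge (16, 6)→(12, 12): d=(-4,6) inclusive
  edge (12, 12)→(10, 8): d=(-2,-4) inclusive
  edge (10, 8)→(16, 6): d=(6,-2) inclusive
    (6,3)@(13, 7): e=[14,14,0] → X  [on edge]
    (7,3)@(15, 7): e=[2,22,4] → X
    (8,3)@(17, 7): e=[-10,30,8] → .
    (3,4)@(7, 9): e=[42,-14,0] → .  [on edge]
    (5,4)@(11, 9): e=[18,2,8] → X
    (7,4)@(15, 9): e=[-6,18,16] → .
    (0,5)@(1, 11): e=[70,-42,0] → .  [on edge]
    (5,5)@(11, 11): e=[10,-2,20] → .
    (6,5)@(13, 11): e=[-2,6,24] → .
  covered (4 px):
    . . . . . . . . .
    . . . . . . . . .
    . . . . . . . . .
    . . . . . . X X .
    . . . . . X X . .
    . . . . . . . . .
    . . . . . . . . .
T2:
  2·area = 24  (B↔C swapped to make it positive)
  edge (14, 12)→(8, 6): d=(-6,-6) inclusive
  edge (8, 6)→(8, 2): d=(0,-4) inclusive
  edge (8, 2)→(14, 12): d=(6,10) inclusive
    (1,0)@(3, 1): e=[0,-20,44] → .  [on edge]
    (2,1)@(5, 3): e=[0,-12,36] → .  [on edge]
    (3,2)@(7, 5): e=[0,-4,28] → .  [on edge]
    (4,2)@(9, 5): e=[12,4,8] → X
    (5,2)@(11, 5): e=[24,12,-12] → .
    (4,3)@(9, 7): e=[0,4,20] → X  [on edge]
    (5,3)@(11, 7): e=[12,12,0] → X  [on edge]
    (6,3)@(13, 7): e=[24,20,-20] → .
    (4,4)@(9, 9): e=[-12,4,32] → .
    (5,4)@(11, 9): e=[0,12,12] → X  [on edge]
    (6,4)@(13, 9): e=[12,20,-8] → .
    (5,5)@(11, 11): e=[-12,12,24] → .
    (6,5)@(13, 11): e=[0,20,4] → X  [on edge]
    (7,6)@(15, 13): e=[0,28,-4] → .  [on edge]
  covered (5 px):
    . . . . . . . . .
    . . . . . . . . .
    . . . . X . . . .
    . . . . X X . . .
    . . . . . X . . .
    . . . . . . X . .
    . . . . . . . . .

Final: 12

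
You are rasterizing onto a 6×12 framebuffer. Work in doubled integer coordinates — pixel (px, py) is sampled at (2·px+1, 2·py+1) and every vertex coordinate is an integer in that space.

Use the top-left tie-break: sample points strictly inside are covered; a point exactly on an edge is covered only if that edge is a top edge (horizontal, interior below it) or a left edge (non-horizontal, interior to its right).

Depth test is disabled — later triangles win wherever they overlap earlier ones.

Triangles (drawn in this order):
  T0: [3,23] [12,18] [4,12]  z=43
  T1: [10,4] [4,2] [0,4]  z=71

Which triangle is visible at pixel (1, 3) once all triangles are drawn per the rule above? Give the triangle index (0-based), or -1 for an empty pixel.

T0:
  2·area = 94  (B↔C swapped to make it positive)
  edge (3, 23)→(4, 12): d=(1,-11) top-left  bias=+0
  edge (4, 12)→(12, 18): d=(8,6) right/bottom  bias=-1
  edge (12, 18)→(3, 23): d=(-9,5) right/bottom  bias=-1
    (2,0)@(5, 1): e=[0,-94,188] → .  [on edge]
    (2,6)@(5, 13): e=[12,2,80] → X
    (3,6)@(7, 13): e=[34,-10,70] → .
    (2,7)@(5, 15): e=[14,18,62] → X
    (3,7)@(7, 15): e=[36,6,52] → X
    (4,7)@(9, 15): e=[58,-6,42] → .
    (2,8)@(5, 17): e=[16,34,44] → X
    (4,8)@(9, 17): e=[60,10,24] → X
    (5,8)@(11, 17): e=[82,-2,14] → .
    (2,9)@(5, 19): e=[18,50,26] → X
    (5,9)@(11, 19): e=[84,14,-4] → .
    (2,10)@(5, 21): e=[20,66,8] → X
    (1,11)@(3, 23): e=[0,94,0] → .  [on edge]
  covered (10 px):
    . . . . . .
    . . . . . .
    . . . . . .
    . . . . . .
    . . . . . .
    . . . . . .
    . . X . . .
    . . X X . .
    . . X X X .
    . . X X X .
    . . X . . .
    . . . . . .
T1:
  2·area = 20  (B↔C swapped to make it positive)
  edge (10, 4)→(0, 4): d=(-10,0) right/bottom  bias=-1
  edge (0, 4)→(4, 2): d=(4,-2) top-left  bias=+0
  edge (4, 2)→(10, 4): d=(6,2) right/bottom  bias=-1
    (0,0)@(1, 1): e=[30,-10,0] → .  [on edge]
    (1,1)@(3, 3): e=[10,2,8] → X
    (2,1)@(5, 3): e=[10,6,4] → X
    (3,1)@(7, 3): e=[10,10,0] → .  [on edge]
    (1,2)@(3, 5): e=[-10,10,20] → .
    (2,2)@(5, 5): e=[-10,14,16] → .
  covered (2 px):
    . . . . . .
    . X X . . .
    . . . . . .
    . . . . . .
    . . . . . .
    . . . . . .
    . . . . . .
    . . . . . .
    . . . . . .
    . . . . . .
    . . . . . .
    . . . . . .

Z-buffer (winner per pixel, '.' = empty):
  . . . . . .
  . 1 1 . . .
  . . . . . .
  . . . . . .
  . . . . . .
  . . . . . .
  . . 0 . . .
  . . 0 0 . .
  . . 0 0 0 .
  . . 0 0 0 .
  . . 0 . . .
  . . . . . .

Answer: -1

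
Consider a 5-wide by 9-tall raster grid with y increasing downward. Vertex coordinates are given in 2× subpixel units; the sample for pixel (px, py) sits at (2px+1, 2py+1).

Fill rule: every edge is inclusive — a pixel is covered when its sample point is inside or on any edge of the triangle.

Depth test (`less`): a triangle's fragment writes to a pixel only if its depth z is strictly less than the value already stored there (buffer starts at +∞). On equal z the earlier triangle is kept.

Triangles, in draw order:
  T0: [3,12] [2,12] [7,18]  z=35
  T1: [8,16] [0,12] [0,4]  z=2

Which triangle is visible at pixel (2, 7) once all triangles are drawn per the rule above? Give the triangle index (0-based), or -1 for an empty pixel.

T0:
  2·area = 6  (B↔C swapped to make it positive)
  edge (3, 12)→(7, 18): d=(4,6) inclusive
  edge (7, 18)→(2, 12): d=(-5,-6) inclusive
  edge (2, 12)→(3, 12): d=(1,0) inclusive
    (0,4)@(1, 9): e=[0,9,-3] → .  [on edge]
    (1,6)@(3, 13): e=[4,1,1] → X
    (2,6)@(5, 13): e=[-8,13,1] → .
    (1,7)@(3, 15): e=[12,-9,3] → .
    (2,7)@(5, 15): e=[0,3,3] → X  [on edge]
    (3,7)@(7, 15): e=[-12,15,3] → .
    (2,8)@(5, 17): e=[8,-7,5] → .
  covered (2 px):
    . . . . .
    . . . . .
    . . . . .
    . . . . .
    . . . . .
    . . . . .
    . X . . .
    . . X . .
    . . . . .
T1:
  2·area = 64
  edge (8, 16)→(0, 12): d=(-8,-4) inclusive
  edge (0, 12)→(0, 4): d=(0,-8) inclusive
  edge (0, 4)→(8, 16): d=(8,12) inclusive
    (0,3)@(1, 7): e=[44,8,12] → X
    (1,3)@(3, 7): e=[52,24,-12] → .
    (0,4)@(1, 9): e=[28,8,28] → X
    (1,4)@(3, 9): e=[36,24,4] → X
    (2,4)@(5, 9): e=[44,40,-20] → .
    (0,5)@(1, 11): e=[12,8,44] → X
    (2,5)@(5, 11): e=[28,40,-4] → .
    (0,6)@(1, 13): e=[-4,8,60] → .
    (1,6)@(3, 13): e=[4,24,36] → X
    (2,6)@(5, 13): e=[12,40,12] → X
    (3,6)@(7, 13): e=[20,56,-12] → .
    (1,7)@(3, 15): e=[-12,24,52] → .
  covered (8 px):
    . . . . .
    . . . . .
    . . . . .
    X . . . .
    X X . . .
    X X . . .
    . X X . .
    . . . X .
    . . . . .

Z-buffer (winner per pixel, '.' = empty):
  . . . . .
  . . . . .
  . . . . .
  1 . . . .
  1 1 . . .
  1 1 . . .
  . 1 1 . .
  . . 0 1 .
  . . . . .

Final: 0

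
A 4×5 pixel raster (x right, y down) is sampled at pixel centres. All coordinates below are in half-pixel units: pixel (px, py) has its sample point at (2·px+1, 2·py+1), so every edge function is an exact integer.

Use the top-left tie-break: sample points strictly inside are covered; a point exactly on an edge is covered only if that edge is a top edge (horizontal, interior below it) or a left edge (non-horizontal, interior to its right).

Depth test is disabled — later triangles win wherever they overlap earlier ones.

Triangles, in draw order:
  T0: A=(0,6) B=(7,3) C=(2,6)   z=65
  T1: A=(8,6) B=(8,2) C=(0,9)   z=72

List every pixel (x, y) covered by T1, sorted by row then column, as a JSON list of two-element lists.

T0:
  2·area = 6
  edge (0, 6)→(7, 3): d=(7,-3) top-left  bias=+0
  edge (7, 3)→(2, 6): d=(-5,3) right/bottom  bias=-1
  edge (2, 6)→(0, 6): d=(-2,0) right/bottom  bias=-1
    (3,1)@(7, 3): e=[0,0,6] → ·  [on edge]
    (1,2)@(3, 5): e=[2,2,2] → #
    (2,2)@(5, 5): e=[8,-4,2] → ·
    (1,3)@(3, 7): e=[16,-8,-2] → ·
  covered (1 px):
    · · · ·
    · · · ·
    · # · ·
    · · · ·
    · · · ·
T1:
  2·area = 32  (B↔C swapped to make it positive)
  edge (8, 6)→(0, 9): d=(-8,3) right/bottom  bias=-1
  edge (0, 9)→(8, 2): d=(8,-7) top-left  bias=+0
  edge (8, 2)→(8, 6): d=(0,4) right/bottom  bias=-1
    (3,1)@(7, 3): e=[27,1,4] → #
    (2,2)@(5, 5): e=[17,3,12] → #
    (1,3)@(3, 7): e=[7,5,20] → #
    (3,3)@(7, 7): e=[-5,33,4] → ·
    (1,4)@(3, 9): e=[-9,21,20] → ·
    (2,4)@(5, 9): e=[-15,35,12] → ·
  covered (5 px):
    · · · ·
    · · · #
    · · # #
    · # # ·
    · · · ·

Result: [[3,1],[2,2],[3,2],[1,3],[2,3]]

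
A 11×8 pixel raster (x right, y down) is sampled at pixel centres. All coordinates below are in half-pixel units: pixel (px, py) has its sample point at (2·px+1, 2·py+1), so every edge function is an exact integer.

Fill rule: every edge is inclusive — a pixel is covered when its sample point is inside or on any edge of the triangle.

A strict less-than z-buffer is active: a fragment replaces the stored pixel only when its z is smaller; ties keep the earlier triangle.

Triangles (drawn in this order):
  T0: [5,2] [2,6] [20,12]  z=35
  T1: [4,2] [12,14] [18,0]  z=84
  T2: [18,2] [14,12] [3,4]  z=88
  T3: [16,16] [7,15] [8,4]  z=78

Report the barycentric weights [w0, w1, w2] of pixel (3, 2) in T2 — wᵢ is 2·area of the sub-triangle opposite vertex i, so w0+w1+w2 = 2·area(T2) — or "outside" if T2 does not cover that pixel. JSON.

T0:
  2·area = 90  (B↔C swapped to make it positive)
  edge (5, 2)→(20, 12): d=(15,10) inclusive
  edge (20, 12)→(2, 6): d=(-18,-6) inclusive
  edge (2, 6)→(5, 2): d=(3,-4) inclusive
    (2,1)@(5, 3): e=[15,72,3] → #
    (3,1)@(7, 3): e=[-5,84,11] → ·
    (1,2)@(3, 5): e=[65,24,1] → #
    (3,2)@(7, 5): e=[25,48,17] → #
    (4,2)@(9, 5): e=[5,60,25] → #
    (5,2)@(11, 5): e=[-15,72,33] → ·
    (1,3)@(3, 7): e=[95,-12,7] → ·
    (2,3)@(5, 7): e=[75,0,15] → #  [on edge]
    (5,3)@(11, 7): e=[15,36,39] → #
    (6,3)@(13, 7): e=[-5,48,47] → ·
    (2,4)@(5, 9): e=[105,-36,21] → ·
    (3,4)@(7, 9): e=[85,-24,29] → ·
    (5,4)@(11, 9): e=[45,0,45] → #  [on edge]
    (8,5)@(17, 11): e=[15,0,75] → #  [on edge]
  covered (13 px):
    · · · · · · · · · · ·
    · · # · · · · · · · ·
    · # # # # · · · · · ·
    · · # # # # · · · · ·
    · · · · · # # # · · ·
    · · · · · · · · # · ·
    · · · · · · · · · · ·
    · · · · · · · · · · ·
T1:
  2·area = 184  (B↔C swapped to make it positive)
  edge (4, 2)→(18, 0): d=(14,-2) inclusive
  edge (18, 0)→(12, 14): d=(-6,14) inclusive
  edge (12, 14)→(4, 2): d=(-8,-12) inclusive
    (5,0)@(11, 1): e=[0,92,92] → #  [on edge]
    (6,0)@(13, 1): e=[4,64,116] → #
    (7,0)@(15, 1): e=[8,36,140] → #
    (8,0)@(17, 1): e=[12,8,164] → #
    (9,0)@(19, 1): e=[16,-20,188] → ·
    (2,1)@(5, 3): e=[16,164,4] → #
    (3,1)@(7, 3): e=[20,136,28] → #
    (4,1)@(9, 3): e=[24,108,52] → #
    (8,1)@(17, 3): e=[40,-4,148] → ·
    (2,2)@(5, 5): e=[44,152,-12] → ·
    (3,2)@(7, 5): e=[48,124,12] → #
    (8,2)@(17, 5): e=[68,-16,132] → ·
    (7,3)@(15, 7): e=[92,0,92] → #  [on edge]
  covered (24 px):
    · · · · · # # # # · ·
    · · # # # # # # · · ·
    · · · # # # # # · · ·
    · · · · # # # # · · ·
    · · · · # # # · · · ·
    · · · · · # # · · · ·
    · · · · · · · · · · ·
    · · · · · · · · · · ·
T2:
  2·area = 142
  edge (18, 2)→(14, 12): d=(-4,10) inclusive
  edge (14, 12)→(3, 4): d=(-11,-8) inclusive
  edge (3, 4)→(18, 2): d=(15,-2) inclusive
    (5,1)@(11, 3): e=[66,75,1] → #
    (6,1)@(13, 3): e=[46,91,5] → #
    (7,1)@(15, 3): e=[26,107,9] → #
    (8,1)@(17, 3): e=[6,123,13] → #
    (9,1)@(19, 3): e=[-14,139,17] → ·
    (2,2)@(5, 5): e=[118,5,19] → #
    (3,2)@(7, 5): e=[98,21,23] → #
    (4,2)@(9, 5): e=[78,37,27] → #
    (8,2)@(17, 5): e=[-2,101,43] → ·
    (2,3)@(5, 7): e=[110,-17,49] → ·
    (3,3)@(7, 7): e=[90,-1,53] → ·
    (4,3)@(9, 7): e=[70,15,57] → #
  covered (18 px):
    · · · · · · · · · · ·
    · · · · · # # # # · ·
    · · # # # # # # · · ·
    · · · · # # # # · · ·
    · · · · · # # # · · ·
    · · · · · · # · · · ·
    · · · · · · · · · · ·
    · · · · · · · · · · ·
T3:
  2·area = 100
  edge (16, 16)→(7, 15): d=(-9,-1) inclusive
  edge (7, 15)→(8, 4): d=(1,-11) inclusive
  edge (8, 4)→(16, 16): d=(8,12) inclusive
    (4,3)@(9, 7): e=[74,14,12] → #
    (5,3)@(11, 7): e=[76,36,-12] → ·
    (4,4)@(9, 9): e=[56,16,28] → #
    (5,4)@(11, 9): e=[58,38,4] → #
    (6,4)@(13, 9): e=[60,60,-20] → ·
    (4,5)@(9, 11): e=[38,18,44] → #
    (6,5)@(13, 11): e=[42,62,-4] → ·
    (4,6)@(9, 13): e=[20,20,60] → #
    (6,6)@(13, 13): e=[24,64,12] → #
    (7,6)@(15, 13): e=[26,86,-12] → ·
    (3,7)@(7, 15): e=[0,0,100] → #  [on edge]
    (7,7)@(15, 15): e=[8,88,4] → #
  covered (13 px):
    · · · · · · · · · · ·
    · · · · · · · · · · ·
    · · · · · · · · · · ·
    · · · · # · · · · · ·
    · · · · # # · · · · ·
    · · · · # # · · · · ·
    · · · · # # # · · · ·
    · · · # # # # # · · ·

Answer: [21,23,98]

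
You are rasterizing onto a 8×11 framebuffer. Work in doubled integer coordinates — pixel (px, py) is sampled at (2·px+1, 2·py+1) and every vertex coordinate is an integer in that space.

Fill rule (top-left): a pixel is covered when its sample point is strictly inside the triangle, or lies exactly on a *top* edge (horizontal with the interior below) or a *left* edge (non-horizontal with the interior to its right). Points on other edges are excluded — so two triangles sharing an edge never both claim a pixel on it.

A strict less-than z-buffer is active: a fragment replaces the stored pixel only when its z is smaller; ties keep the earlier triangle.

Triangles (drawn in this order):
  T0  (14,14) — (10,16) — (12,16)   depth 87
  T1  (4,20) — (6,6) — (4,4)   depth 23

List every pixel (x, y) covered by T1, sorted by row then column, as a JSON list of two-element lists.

T0:
  2·area = 4  (B↔C swapped to make it positive)
  edge (14, 14)→(12, 16): d=(-2,2) right/bottom  bias=-1
  edge (12, 16)→(10, 16): d=(-2,0) right/bottom  bias=-1
  edge (10, 16)→(14, 14): d=(4,-2) top-left  bias=+0
    (7,6)@(15, 13): e=[0,6,-2] → ·  [on edge]
    (6,7)@(13, 15): e=[0,2,2] → ·  [on edge]
    (5,8)@(11, 17): e=[0,-2,6] → ·  [on edge]
    (4,9)@(9, 19): e=[0,-6,10] → ·  [on edge]
    (3,10)@(7, 21): e=[0,-10,14] → ·  [on edge]
  covered (0 px):
    · · · · · · · ·
    · · · · · · · ·
    · · · · · · · ·
    · · · · · · · ·
    · · · · · · · ·
    · · · · · · · ·
    · · · · · · · ·
    · · · · · · · ·
    · · · · · · · ·
    · · · · · · · ·
    · · · · · · · ·
T1:
  2·area = 32  (B↔C swapped to make it positive)
  edge (4, 20)→(4, 4): d=(0,-16) top-left  bias=+0
  edge (4, 4)→(6, 6): d=(2,2) right/bottom  bias=-1
  edge (6, 6)→(4, 20): d=(-2,14) right/bottom  bias=-1
    (0,0)@(1, 1): e=[-48,0,80] → ·  [on edge]
    (1,1)@(3, 3): e=[-16,0,48] → ·  [on edge]
    (2,2)@(5, 5): e=[16,0,16] → ·  [on edge]
    (2,3)@(5, 7): e=[16,4,12] → █
    (3,3)@(7, 7): e=[48,0,-16] → ·  [on edge]
    (2,4)@(5, 9): e=[16,8,8] → █
    (3,4)@(7, 9): e=[48,4,-20] → ·
    (4,4)@(9, 9): e=[80,0,-48] → ·  [on edge]
    (2,5)@(5, 11): e=[16,12,4] → █
    (3,5)@(7, 11): e=[48,8,-24] → ·
    (5,5)@(11, 11): e=[112,0,-80] → ·  [on edge]
    (2,6)@(5, 13): e=[16,16,0] → ·  [on edge]
    (6,6)@(13, 13): e=[144,0,-112] → ·  [on edge]
    (7,7)@(15, 15): e=[176,0,-144] → ·  [on edge]
  covered (3 px):
    · · · · · · · ·
    · · · · · · · ·
    · · · · · · · ·
    · · █ · · · · ·
    · · █ · · · · ·
    · · █ · · · · ·
    · · · · · · · ·
    · · · · · · · ·
    · · · · · · · ·
    · · · · · · · ·
    · · · · · · · ·

Final: [[2,3],[2,4],[2,5]]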